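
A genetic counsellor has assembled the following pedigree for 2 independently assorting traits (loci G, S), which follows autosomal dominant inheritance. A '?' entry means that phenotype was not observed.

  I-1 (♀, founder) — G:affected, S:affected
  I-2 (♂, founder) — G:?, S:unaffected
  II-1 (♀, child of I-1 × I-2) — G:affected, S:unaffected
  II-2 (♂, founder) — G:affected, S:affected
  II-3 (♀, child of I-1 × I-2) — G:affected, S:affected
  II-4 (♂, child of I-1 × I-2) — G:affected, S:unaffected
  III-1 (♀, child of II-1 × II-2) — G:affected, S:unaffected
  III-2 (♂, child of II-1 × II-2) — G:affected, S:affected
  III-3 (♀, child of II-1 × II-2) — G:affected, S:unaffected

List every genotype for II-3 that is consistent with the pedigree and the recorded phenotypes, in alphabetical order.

G/I-1 aff ·: Gg|GG
G/I-2 ? ·: gg|Gg|GG
G/II-1 aff I-1×I-2: Gg|GG
G/II-2 aff ·: Gg|GG
G/II-3 aff I-1×I-2: Gg|GG
G/II-4 aff I-1×I-2: Gg|GG
G/III-1 aff II-1×II-2: Gg|GG
G/III-2 aff II-1×II-2: Gg|GG
G/III-3 aff II-1×II-2: Gg|GG
⇒ G over [I-1,I-2,II-1,II-2,II-3,II-4,III-1,III-2,III-3]: 341 consistent
S/I-1 aff ·: Ss
S/I-2 un ·: ss
S/II-1 un I-1×I-2: ss
S/II-2 aff ·: Ss
S/II-3 aff I-1×I-2: Ss
S/II-4 un I-1×I-2: ss
S/III-1 un II-1×II-2: ss
S/III-2 aff II-1×II-2: Ss
S/III-3 un II-1×II-2: ss
⇒ S over [I-1,I-2,II-1,II-2,II-3,II-4,III-1,III-2,III-3]: 1 consistent

II-3 ∈ {GG Ss, Gg Ss}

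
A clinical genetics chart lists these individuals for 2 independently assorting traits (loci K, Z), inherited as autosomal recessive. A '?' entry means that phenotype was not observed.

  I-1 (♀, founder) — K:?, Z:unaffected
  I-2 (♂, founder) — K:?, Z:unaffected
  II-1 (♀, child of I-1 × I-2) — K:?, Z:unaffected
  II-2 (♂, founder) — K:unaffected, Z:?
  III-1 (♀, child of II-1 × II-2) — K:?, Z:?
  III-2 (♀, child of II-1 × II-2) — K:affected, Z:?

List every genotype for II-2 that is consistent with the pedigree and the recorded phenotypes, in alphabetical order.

K/I-1 ? ·: KK|Kk|kk
K/I-2 ? ·: KK|Kk|kk
K/II-1 ? I-1×I-2: Kk|kk
K/II-2 un ·: Kk
K/III-1 ? II-1×II-2: KK|Kk|kk
K/III-2 aff II-1×II-2: kk
⇒ K over [I-1,I-2,II-1,II-2,III-1,III-2]: 29 consistent
Z/I-1 un ·: ZZ|Zz
Z/I-2 un ·: ZZ|Zz
Z/II-1 un I-1×I-2: ZZ|Zz
Z/II-2 ? ·: ZZ|Zz|zz
Z/III-1 ? II-1×II-2: ZZ|Zz|zz
Z/III-2 ? II-1×II-2: ZZ|Zz|zz
⇒ Z over [I-1,I-2,II-1,II-2,III-1,III-2]: 75 consistent

II-2 ∈ {Kk ZZ, Kk Zz, Kk zz}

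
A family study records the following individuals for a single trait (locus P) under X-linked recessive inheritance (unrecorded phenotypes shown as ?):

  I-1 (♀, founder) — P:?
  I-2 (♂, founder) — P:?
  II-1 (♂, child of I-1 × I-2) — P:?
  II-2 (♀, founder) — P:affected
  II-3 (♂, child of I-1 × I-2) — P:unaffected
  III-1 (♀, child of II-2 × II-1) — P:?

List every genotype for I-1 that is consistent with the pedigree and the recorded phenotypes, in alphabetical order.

P/I-1 ? ·: X^PX^P|X^PX^p
P/I-2 ? ·: X^PY|X^pY
P/II-1 ? I-1×I-2: X^PY|X^pY
P/II-2 aff ·: X^pX^p
P/II-3 un I-1×I-2: X^PY
P/III-1 ? II-2×II-1: X^PX^p|X^pX^p
⇒ P over [I-1,I-2,II-1,II-2,II-3,III-1]: 6 consistent

I-1 ∈ {X^PX^P, X^PX^p}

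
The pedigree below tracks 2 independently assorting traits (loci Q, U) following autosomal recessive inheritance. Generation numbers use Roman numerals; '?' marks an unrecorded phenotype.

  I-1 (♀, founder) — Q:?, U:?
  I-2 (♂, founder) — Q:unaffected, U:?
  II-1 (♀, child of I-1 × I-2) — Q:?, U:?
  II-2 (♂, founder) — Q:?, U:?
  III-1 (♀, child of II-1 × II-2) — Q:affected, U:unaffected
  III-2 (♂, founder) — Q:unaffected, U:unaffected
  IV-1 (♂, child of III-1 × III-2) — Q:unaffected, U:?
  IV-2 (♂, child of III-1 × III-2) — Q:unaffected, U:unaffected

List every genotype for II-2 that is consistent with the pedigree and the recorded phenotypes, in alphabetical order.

II-2 ∈ {Qq UU, Qq Uu, Qq uu, qq UU, qq Uu, qq uu}

Q/I-1 ? ·: QQ|Qq|qq
Q/I-2 un ·: QQ|Qq
Q/II-1 ? I-1×I-2: Qq|qq
Q/II-2 ? ·: Qq|qq
Q/III-1 aff II-1×II-2: qq
Q/III-2 un ·: QQ|Qq
Q/IV-1 un III-1×III-2: Qq
Q/IV-2 un III-1×III-2: Qq
⇒ Q over [I-1,I-2,II-1,II-2,III-1,III-2,IV-1,IV-2]: 28 consistent
U/I-1 ? ·: UU|Uu|uu
U/I-2 ? ·: UU|Uu|uu
U/II-1 ? I-1×I-2: UU|Uu|uu
U/II-2 ? ·: UU|Uu|uu
U/III-1 un II-1×II-2: UU|Uu
U/III-2 un ·: UU|Uu
U/IV-1 ? III-1×III-2: UU|Uu|uu
U/IV-2 un III-1×III-2: UU|Uu
⇒ U over [I-1,I-2,II-1,II-2,III-1,III-2,IV-1,IV-2]: 480 consistent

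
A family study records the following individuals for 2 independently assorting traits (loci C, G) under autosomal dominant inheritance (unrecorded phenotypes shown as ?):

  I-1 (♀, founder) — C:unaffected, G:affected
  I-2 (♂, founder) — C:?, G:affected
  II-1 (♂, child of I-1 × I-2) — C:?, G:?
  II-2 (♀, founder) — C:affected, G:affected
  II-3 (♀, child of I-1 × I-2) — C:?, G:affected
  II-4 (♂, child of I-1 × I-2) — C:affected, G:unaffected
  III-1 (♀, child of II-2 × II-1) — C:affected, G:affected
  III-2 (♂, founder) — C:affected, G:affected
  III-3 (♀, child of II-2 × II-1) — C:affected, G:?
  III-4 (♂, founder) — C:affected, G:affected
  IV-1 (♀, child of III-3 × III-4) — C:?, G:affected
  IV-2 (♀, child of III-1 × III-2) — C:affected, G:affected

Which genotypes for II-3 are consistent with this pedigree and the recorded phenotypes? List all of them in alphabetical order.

C/I-1 un ·: cc
C/I-2 ? ·: Cc|CC
C/II-1 ? I-1×I-2: cc|Cc
C/II-2 aff ·: Cc|CC
C/II-3 ? I-1×I-2: cc|Cc
C/II-4 aff I-1×I-2: Cc
C/III-1 aff II-2×II-1: Cc|CC
C/III-2 aff ·: Cc|CC
C/III-3 aff II-2×II-1: Cc|CC
C/III-4 aff ·: Cc|CC
C/IV-1 ? III-3×III-4: cc|Cc|CC
C/IV-2 aff III-1×III-2: Cc|CC
⇒ C over [I-1,I-2,II-1,II-2,II-3,II-4,III-1,III-2,III-3,III-4,IV-1,IV-2]: 416 consistent
G/I-1 aff ·: Gg
G/I-2 aff ·: Gg
G/II-1 ? I-1×I-2: gg|Gg|GG
G/II-2 aff ·: Gg|GG
G/II-3 aff I-1×I-2: Gg|GG
G/II-4 un I-1×I-2: gg
G/III-1 aff II-2×II-1: Gg|GG
G/III-2 aff ·: Gg|GG
G/III-3 ? II-2×II-1: gg|Gg|GG
G/III-4 aff ·: Gg|GG
G/IV-1 aff III-3×III-4: Gg|GG
G/IV-2 aff III-1×III-2: Gg|GG
⇒ G over [I-1,I-2,II-1,II-2,II-3,II-4,III-1,III-2,III-3,III-4,IV-1,IV-2]: 420 consistent

II-3 ∈ {Cc GG, Cc Gg, cc GG, cc Gg}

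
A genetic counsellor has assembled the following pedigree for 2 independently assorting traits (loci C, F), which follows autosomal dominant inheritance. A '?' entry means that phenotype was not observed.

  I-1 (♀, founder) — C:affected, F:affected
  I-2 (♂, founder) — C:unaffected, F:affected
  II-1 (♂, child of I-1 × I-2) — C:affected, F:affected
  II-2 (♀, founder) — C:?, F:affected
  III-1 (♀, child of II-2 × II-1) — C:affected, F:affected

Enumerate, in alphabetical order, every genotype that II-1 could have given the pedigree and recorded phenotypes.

C/I-1 aff ·: Cc|CC
C/I-2 un ·: cc
C/II-1 aff I-1×I-2: Cc
C/II-2 ? ·: cc|Cc|CC
C/III-1 aff II-2×II-1: Cc|CC
⇒ C over [I-1,I-2,II-1,II-2,III-1]: 10 consistent
F/I-1 aff ·: Ff|FF
F/I-2 aff ·: Ff|FF
F/II-1 aff I-1×I-2: Ff|FF
F/II-2 aff ·: Ff|FF
F/III-1 aff II-2×II-1: Ff|FF
⇒ F over [I-1,I-2,II-1,II-2,III-1]: 24 consistent

II-1 ∈ {Cc FF, Cc Ff}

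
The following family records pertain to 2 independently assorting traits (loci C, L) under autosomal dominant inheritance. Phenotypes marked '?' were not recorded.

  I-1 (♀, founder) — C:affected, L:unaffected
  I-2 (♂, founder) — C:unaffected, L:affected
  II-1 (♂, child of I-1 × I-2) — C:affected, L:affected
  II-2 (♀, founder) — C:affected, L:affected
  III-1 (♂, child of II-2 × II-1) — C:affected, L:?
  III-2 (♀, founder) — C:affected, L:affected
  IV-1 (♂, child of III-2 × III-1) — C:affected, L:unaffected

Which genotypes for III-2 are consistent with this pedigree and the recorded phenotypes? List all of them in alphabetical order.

III-2 ∈ {CC Ll, Cc Ll}

C/I-1 aff ·: Cc|CC
C/I-2 un ·: cc
C/II-1 aff I-1×I-2: Cc
C/II-2 aff ·: Cc|CC
C/III-1 aff II-2×II-1: Cc|CC
C/III-2 aff ·: Cc|CC
C/IV-1 aff III-2×III-1: Cc|CC
⇒ C over [I-1,I-2,II-1,II-2,III-1,III-2,IV-1]: 28 consistent
L/I-1 un ·: ll
L/I-2 aff ·: Ll|LL
L/II-1 aff I-1×I-2: Ll
L/II-2 aff ·: Ll|LL
L/III-1 ? II-2×II-1: ll|Ll
L/III-2 aff ·: Ll
L/IV-1 un III-2×III-1: ll
⇒ L over [I-1,I-2,II-1,II-2,III-1,III-2,IV-1]: 6 consistent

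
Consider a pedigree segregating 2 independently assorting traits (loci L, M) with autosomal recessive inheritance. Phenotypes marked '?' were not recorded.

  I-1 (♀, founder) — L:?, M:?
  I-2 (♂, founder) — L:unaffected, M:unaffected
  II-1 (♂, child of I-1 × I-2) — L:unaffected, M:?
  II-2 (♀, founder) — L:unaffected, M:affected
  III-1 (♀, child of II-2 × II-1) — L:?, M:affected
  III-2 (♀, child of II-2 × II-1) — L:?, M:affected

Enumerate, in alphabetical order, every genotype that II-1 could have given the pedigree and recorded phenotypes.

II-1 ∈ {LL Mm, LL mm, Ll Mm, Ll mm}

L/I-1 ? ·: LL|Ll|ll
L/I-2 un ·: LL|Ll
L/II-1 un I-1×I-2: LL|Ll
L/II-2 un ·: LL|Ll
L/III-1 ? II-2×II-1: LL|Ll|ll
L/III-2 ? II-2×II-1: LL|Ll|ll
⇒ L over [I-1,I-2,II-1,II-2,III-1,III-2]: 85 consistent
M/I-1 ? ·: MM|Mm|mm
M/I-2 un ·: MM|Mm
M/II-1 ? I-1×I-2: Mm|mm
M/II-2 aff ·: mm
M/III-1 aff II-2×II-1: mm
M/III-2 aff II-2×II-1: mm
⇒ M over [I-1,I-2,II-1,II-2,III-1,III-2]: 7 consistent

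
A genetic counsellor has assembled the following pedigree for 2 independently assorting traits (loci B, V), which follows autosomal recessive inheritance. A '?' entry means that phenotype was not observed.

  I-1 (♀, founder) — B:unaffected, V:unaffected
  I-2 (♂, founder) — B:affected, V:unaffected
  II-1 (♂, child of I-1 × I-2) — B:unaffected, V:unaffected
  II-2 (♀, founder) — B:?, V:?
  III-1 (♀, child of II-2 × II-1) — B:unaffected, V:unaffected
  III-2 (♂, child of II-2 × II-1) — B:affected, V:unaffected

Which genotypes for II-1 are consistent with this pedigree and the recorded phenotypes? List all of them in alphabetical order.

II-1 ∈ {Bb VV, Bb Vv}

B/I-1 un ·: BB|Bb
B/I-2 aff ·: bb
B/II-1 un I-1×I-2: Bb
B/II-2 ? ·: Bb|bb
B/III-1 un II-2×II-1: BB|Bb
B/III-2 aff II-2×II-1: bb
⇒ B over [I-1,I-2,II-1,II-2,III-1,III-2]: 6 consistent
V/I-1 un ·: VV|Vv
V/I-2 un ·: VV|Vv
V/II-1 un I-1×I-2: VV|Vv
V/II-2 ? ·: VV|Vv|vv
V/III-1 un II-2×II-1: VV|Vv
V/III-2 un II-2×II-1: VV|Vv
⇒ V over [I-1,I-2,II-1,II-2,III-1,III-2]: 51 consistent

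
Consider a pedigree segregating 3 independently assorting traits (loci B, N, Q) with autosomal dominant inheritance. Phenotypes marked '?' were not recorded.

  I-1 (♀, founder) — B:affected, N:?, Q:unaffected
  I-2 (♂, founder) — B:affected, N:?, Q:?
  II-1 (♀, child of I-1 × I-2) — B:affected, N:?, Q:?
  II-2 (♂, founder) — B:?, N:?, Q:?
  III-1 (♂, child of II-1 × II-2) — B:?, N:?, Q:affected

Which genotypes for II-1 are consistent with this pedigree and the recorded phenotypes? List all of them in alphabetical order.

II-1 ∈ {BB NN Qq, BB NN qq, BB Nn Qq, BB Nn qq, BB nn Qq, BB nn qq, Bb NN Qq, Bb NN qq, Bb Nn Qq, Bb Nn qq, Bb nn Qq, Bb nn qq}

B/I-1 aff ·: Bb|BB
B/I-2 aff ·: Bb|BB
B/II-1 aff I-1×I-2: Bb|BB
B/II-2 ? ·: bb|Bb|BB
B/III-1 ? II-1×II-2: bb|Bb|BB
⇒ B over [I-1,I-2,II-1,II-2,III-1]: 37 consistent
N/I-1 ? ·: nn|Nn|NN
N/I-2 ? ·: nn|Nn|NN
N/II-1 ? I-1×I-2: nn|Nn|NN
N/II-2 ? ·: nn|Nn|NN
N/III-1 ? II-1×II-2: nn|Nn|NN
⇒ N over [I-1,I-2,II-1,II-2,III-1]: 81 consistent
Q/I-1 un ·: qq
Q/I-2 ? ·: qq|Qq|QQ
Q/II-1 ? I-1×I-2: qq|Qq
Q/II-2 ? ·: qq|Qq|QQ
Q/III-1 aff II-1×II-2: Qq|QQ
⇒ Q over [I-1,I-2,II-1,II-2,III-1]: 14 consistent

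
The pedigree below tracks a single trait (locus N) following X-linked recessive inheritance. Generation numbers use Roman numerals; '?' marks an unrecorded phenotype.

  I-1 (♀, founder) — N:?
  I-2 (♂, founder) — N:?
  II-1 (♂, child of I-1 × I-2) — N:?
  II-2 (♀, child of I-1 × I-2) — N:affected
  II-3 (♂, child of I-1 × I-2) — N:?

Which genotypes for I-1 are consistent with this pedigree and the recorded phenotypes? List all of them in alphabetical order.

N/I-1 ? ·: X^NX^n|X^nX^n
N/I-2 ? ·: X^nY
N/II-1 ? I-1×I-2: X^NY|X^nY
N/II-2 aff I-1×I-2: X^nX^n
N/II-3 ? I-1×I-2: X^NY|X^nY
⇒ N over [I-1,I-2,II-1,II-2,II-3]: 5 consistent

I-1 ∈ {X^NX^n, X^nX^n}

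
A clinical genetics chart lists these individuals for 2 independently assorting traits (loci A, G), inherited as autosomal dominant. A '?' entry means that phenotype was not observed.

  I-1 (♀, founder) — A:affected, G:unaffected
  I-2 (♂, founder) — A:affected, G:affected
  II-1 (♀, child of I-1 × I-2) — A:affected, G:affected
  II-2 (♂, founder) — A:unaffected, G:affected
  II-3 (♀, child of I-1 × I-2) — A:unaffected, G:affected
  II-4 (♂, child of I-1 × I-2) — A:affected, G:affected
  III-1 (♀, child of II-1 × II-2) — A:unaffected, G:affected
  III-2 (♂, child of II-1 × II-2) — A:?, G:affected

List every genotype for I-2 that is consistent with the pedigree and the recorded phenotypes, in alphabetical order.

I-2 ∈ {Aa GG, Aa Gg}

A/I-1 aff ·: Aa
A/I-2 aff ·: Aa
A/II-1 aff I-1×I-2: Aa
A/II-2 un ·: aa
A/II-3 un I-1×I-2: aa
A/II-4 aff I-1×I-2: Aa|AA
A/III-1 un II-1×II-2: aa
A/III-2 ? II-1×II-2: aa|Aa
⇒ A over [I-1,I-2,II-1,II-2,II-3,II-4,III-1,III-2]: 4 consistent
G/I-1 un ·: gg
G/I-2 aff ·: Gg|GG
G/II-1 aff I-1×I-2: Gg
G/II-2 aff ·: Gg|GG
G/II-3 aff I-1×I-2: Gg
G/II-4 aff I-1×I-2: Gg
G/III-1 aff II-1×II-2: Gg|GG
G/III-2 aff II-1×II-2: Gg|GG
⇒ G over [I-1,I-2,II-1,II-2,II-3,II-4,III-1,III-2]: 16 consistent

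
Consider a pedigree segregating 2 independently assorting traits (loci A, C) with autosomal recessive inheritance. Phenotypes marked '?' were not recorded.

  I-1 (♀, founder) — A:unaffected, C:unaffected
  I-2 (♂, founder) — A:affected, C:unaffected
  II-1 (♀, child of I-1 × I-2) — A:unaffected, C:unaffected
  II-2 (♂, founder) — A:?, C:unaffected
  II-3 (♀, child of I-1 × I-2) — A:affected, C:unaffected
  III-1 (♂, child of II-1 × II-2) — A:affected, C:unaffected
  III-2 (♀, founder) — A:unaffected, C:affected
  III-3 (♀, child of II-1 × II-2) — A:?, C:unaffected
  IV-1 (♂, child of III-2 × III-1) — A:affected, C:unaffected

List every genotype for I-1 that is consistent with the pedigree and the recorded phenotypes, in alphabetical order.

A/I-1 un ·: Aa
A/I-2 aff ·: aa
A/II-1 un I-1×I-2: Aa
A/II-2 ? ·: Aa|aa
A/II-3 aff I-1×I-2: aa
A/III-1 aff II-1×II-2: aa
A/III-2 un ·: Aa
A/III-3 ? II-1×II-2: AA|Aa|aa
A/IV-1 aff III-2×III-1: aa
⇒ A over [I-1,I-2,II-1,II-2,II-3,III-1,III-2,III-3,IV-1]: 5 consistent
C/I-1 un ·: CC|Cc
C/I-2 un ·: CC|Cc
C/II-1 un I-1×I-2: CC|Cc
C/II-2 un ·: CC|Cc
C/II-3 un I-1×I-2: CC|Cc
C/III-1 un II-1×II-2: CC|Cc
C/III-2 aff ·: cc
C/III-3 un II-1×II-2: CC|Cc
C/IV-1 un III-2×III-1: Cc
⇒ C over [I-1,I-2,II-1,II-2,II-3,III-1,III-2,III-3,IV-1]: 83 consistent

I-1 ∈ {Aa CC, Aa Cc}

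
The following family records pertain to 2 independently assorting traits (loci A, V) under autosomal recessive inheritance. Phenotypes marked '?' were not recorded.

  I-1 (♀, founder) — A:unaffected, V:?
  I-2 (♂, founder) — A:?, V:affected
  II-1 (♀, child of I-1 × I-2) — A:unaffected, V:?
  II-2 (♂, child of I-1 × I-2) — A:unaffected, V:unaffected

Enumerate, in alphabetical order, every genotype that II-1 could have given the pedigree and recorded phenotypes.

A/I-1 un ·: AA|Aa
A/I-2 ? ·: AA|Aa|aa
A/II-1 un I-1×I-2: AA|Aa
A/II-2 un I-1×I-2: AA|Aa
⇒ A over [I-1,I-2,II-1,II-2]: 15 consistent
V/I-1 ? ·: VV|Vv
V/I-2 aff ·: vv
V/II-1 ? I-1×I-2: Vv|vv
V/II-2 un I-1×I-2: Vv
⇒ V over [I-1,I-2,II-1,II-2]: 3 consistent

II-1 ∈ {AA Vv, AA vv, Aa Vv, Aa vv}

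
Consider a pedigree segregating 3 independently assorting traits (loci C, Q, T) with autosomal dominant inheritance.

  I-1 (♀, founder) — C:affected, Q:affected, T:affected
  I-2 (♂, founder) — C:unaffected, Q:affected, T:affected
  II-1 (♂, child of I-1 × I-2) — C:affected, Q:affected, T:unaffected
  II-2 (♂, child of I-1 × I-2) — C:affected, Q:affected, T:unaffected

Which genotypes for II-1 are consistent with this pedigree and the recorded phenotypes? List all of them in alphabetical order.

C/I-1 aff ·: Cc|CC
C/I-2 un ·: cc
C/II-1 aff I-1×I-2: Cc
C/II-2 aff I-1×I-2: Cc
⇒ C over [I-1,I-2,II-1,II-2]: 2 consistent
Q/I-1 aff ·: Qq|QQ
Q/I-2 aff ·: Qq|QQ
Q/II-1 aff I-1×I-2: Qq|QQ
Q/II-2 aff I-1×I-2: Qq|QQ
⇒ Q over [I-1,I-2,II-1,II-2]: 13 consistent
T/I-1 aff ·: Tt
T/I-2 aff ·: Tt
T/II-1 un I-1×I-2: tt
T/II-2 un I-1×I-2: tt
⇒ T over [I-1,I-2,II-1,II-2]: 1 consistent

II-1 ∈ {Cc QQ tt, Cc Qq tt}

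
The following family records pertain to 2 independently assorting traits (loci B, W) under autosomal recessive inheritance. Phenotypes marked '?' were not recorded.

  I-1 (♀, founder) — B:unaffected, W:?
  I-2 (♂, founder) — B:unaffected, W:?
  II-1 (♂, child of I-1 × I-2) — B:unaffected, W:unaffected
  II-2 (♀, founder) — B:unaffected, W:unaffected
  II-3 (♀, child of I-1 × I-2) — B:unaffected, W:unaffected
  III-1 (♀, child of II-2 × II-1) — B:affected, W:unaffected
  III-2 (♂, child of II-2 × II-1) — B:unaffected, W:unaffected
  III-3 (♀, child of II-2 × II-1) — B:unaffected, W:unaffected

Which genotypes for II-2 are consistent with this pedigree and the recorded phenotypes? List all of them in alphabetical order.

B/I-1 un ·: BB|Bb
B/I-2 un ·: BB|Bb
B/II-1 un I-1×I-2: Bb
B/II-2 un ·: Bb
B/II-3 un I-1×I-2: BB|Bb
B/III-1 aff II-2×II-1: bb
B/III-2 un II-2×II-1: BB|Bb
B/III-3 un II-2×II-1: BB|Bb
⇒ B over [I-1,I-2,II-1,II-2,II-3,III-1,III-2,III-3]: 24 consistent
W/I-1 ? ·: WW|Ww|ww
W/I-2 ? ·: WW|Ww|ww
W/II-1 un I-1×I-2: WW|Ww
W/II-2 un ·: WW|Ww
W/II-3 un I-1×I-2: WW|Ww
W/III-1 un II-2×II-1: WW|Ww
W/III-2 un II-2×II-1: WW|Ww
W/III-3 un II-2×II-1: WW|Ww
⇒ W over [I-1,I-2,II-1,II-2,II-3,III-1,III-2,III-3]: 223 consistent

II-2 ∈ {Bb WW, Bb Ww}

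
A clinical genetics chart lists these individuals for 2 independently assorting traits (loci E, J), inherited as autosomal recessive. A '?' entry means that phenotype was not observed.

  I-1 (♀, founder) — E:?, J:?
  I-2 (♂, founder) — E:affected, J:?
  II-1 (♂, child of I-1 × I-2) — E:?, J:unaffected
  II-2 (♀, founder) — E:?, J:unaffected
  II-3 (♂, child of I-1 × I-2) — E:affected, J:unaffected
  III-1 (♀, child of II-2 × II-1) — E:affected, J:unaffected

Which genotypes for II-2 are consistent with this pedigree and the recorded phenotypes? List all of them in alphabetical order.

II-2 ∈ {Ee JJ, Ee Jj, ee JJ, ee Jj}

E/I-1 ? ·: Ee|ee
E/I-2 aff ·: ee
E/II-1 ? I-1×I-2: Ee|ee
E/II-2 ? ·: Ee|ee
E/II-3 aff I-1×I-2: ee
E/III-1 aff II-2×II-1: ee
⇒ E over [I-1,I-2,II-1,II-2,II-3,III-1]: 6 consistent
J/I-1 ? ·: JJ|Jj|jj
J/I-2 ? ·: JJ|Jj|jj
J/II-1 un I-1×I-2: JJ|Jj
J/II-2 un ·: JJ|Jj
J/II-3 un I-1×I-2: JJ|Jj
J/III-1 un II-2×II-1: JJ|Jj
⇒ J over [I-1,I-2,II-1,II-2,II-3,III-1]: 61 consistent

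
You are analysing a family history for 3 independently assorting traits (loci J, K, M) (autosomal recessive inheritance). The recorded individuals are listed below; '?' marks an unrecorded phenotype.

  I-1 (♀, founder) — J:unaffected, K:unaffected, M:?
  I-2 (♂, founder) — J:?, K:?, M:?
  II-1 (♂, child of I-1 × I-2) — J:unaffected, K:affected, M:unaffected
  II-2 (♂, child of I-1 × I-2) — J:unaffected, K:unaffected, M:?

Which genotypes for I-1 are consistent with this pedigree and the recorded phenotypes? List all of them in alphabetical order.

I-1 ∈ {JJ Kk MM, JJ Kk Mm, JJ Kk mm, Jj Kk MM, Jj Kk Mm, Jj Kk mm}

J/I-1 un ·: JJ|Jj
J/I-2 ? ·: JJ|Jj|jj
J/II-1 un I-1×I-2: JJ|Jj
J/II-2 un I-1×I-2: JJ|Jj
⇒ J over [I-1,I-2,II-1,II-2]: 15 consistent
K/I-1 un ·: Kk
K/I-2 ? ·: Kk|kk
K/II-1 aff I-1×I-2: kk
K/II-2 un I-1×I-2: KK|Kk
⇒ K over [I-1,I-2,II-1,II-2]: 3 consistent
M/I-1 ? ·: MM|Mm|mm
M/I-2 ? ·: MM|Mm|mm
M/II-1 un I-1×I-2: MM|Mm
M/II-2 ? I-1×I-2: MM|Mm|mm
⇒ M over [I-1,I-2,II-1,II-2]: 21 consistent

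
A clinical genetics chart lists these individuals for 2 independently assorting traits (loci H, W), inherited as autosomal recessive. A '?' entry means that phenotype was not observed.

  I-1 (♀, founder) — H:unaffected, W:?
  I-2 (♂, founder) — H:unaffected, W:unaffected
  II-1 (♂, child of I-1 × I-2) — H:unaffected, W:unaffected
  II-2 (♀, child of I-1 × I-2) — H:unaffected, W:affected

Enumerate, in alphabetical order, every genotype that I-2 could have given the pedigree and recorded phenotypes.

I-2 ∈ {HH Ww, Hh Ww}

H/I-1 un ·: HH|Hh
H/I-2 un ·: HH|Hh
H/II-1 un I-1×I-2: HH|Hh
H/II-2 un I-1×I-2: HH|Hh
⇒ H over [I-1,I-2,II-1,II-2]: 13 consistent
W/I-1 ? ·: Ww|ww
W/I-2 un ·: Ww
W/II-1 un I-1×I-2: WW|Ww
W/II-2 aff I-1×I-2: ww
⇒ W over [I-1,I-2,II-1,II-2]: 3 consistent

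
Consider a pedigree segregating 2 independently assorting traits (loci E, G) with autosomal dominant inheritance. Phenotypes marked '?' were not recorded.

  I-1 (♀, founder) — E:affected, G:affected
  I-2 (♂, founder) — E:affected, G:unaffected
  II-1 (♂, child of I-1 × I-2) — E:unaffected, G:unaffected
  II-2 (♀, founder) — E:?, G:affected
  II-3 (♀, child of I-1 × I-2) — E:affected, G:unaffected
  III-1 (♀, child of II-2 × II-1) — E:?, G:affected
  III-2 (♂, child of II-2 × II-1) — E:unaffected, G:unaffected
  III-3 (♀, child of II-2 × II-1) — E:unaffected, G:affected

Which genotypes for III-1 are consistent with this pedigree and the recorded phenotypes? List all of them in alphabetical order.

E/I-1 aff ·: Ee
E/I-2 aff ·: Ee
E/II-1 un I-1×I-2: ee
E/II-2 ? ·: ee|Ee
E/II-3 aff I-1×I-2: Ee|EE
E/III-1 ? II-2×II-1: ee|Ee
E/III-2 un II-2×II-1: ee
E/III-3 un II-2×II-1: ee
⇒ E over [I-1,I-2,II-1,II-2,II-3,III-1,III-2,III-3]: 6 consistent
G/I-1 aff ·: Gg
G/I-2 un ·: gg
G/II-1 un I-1×I-2: gg
G/II-2 aff ·: Gg
G/II-3 un I-1×I-2: gg
G/III-1 aff II-2×II-1: Gg
G/III-2 un II-2×II-1: gg
G/III-3 aff II-2×II-1: Gg
⇒ G over [I-1,I-2,II-1,II-2,II-3,III-1,III-2,III-3]: 1 consistent

III-1 ∈ {Ee Gg, ee Gg}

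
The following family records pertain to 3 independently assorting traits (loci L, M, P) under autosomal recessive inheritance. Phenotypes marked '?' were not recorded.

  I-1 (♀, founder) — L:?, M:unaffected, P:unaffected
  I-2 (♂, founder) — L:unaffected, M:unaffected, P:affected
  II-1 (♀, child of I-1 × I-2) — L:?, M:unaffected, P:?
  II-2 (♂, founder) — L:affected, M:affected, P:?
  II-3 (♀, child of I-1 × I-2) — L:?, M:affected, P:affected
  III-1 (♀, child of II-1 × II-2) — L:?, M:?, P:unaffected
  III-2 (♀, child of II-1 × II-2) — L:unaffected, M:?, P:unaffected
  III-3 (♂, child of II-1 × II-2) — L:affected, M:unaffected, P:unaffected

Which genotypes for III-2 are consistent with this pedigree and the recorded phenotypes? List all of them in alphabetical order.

III-2 ∈ {Ll Mm PP, Ll Mm Pp, Ll mm PP, Ll mm Pp}

L/I-1 ? ·: LL|Ll|ll
L/I-2 un ·: LL|Ll
L/II-1 ? I-1×I-2: Ll
L/II-2 aff ·: ll
L/II-3 ? I-1×I-2: LL|Ll|ll
L/III-1 ? II-1×II-2: Ll|ll
L/III-2 un II-1×II-2: Ll
L/III-3 aff II-1×II-2: ll
⇒ L over [I-1,I-2,II-1,II-2,II-3,III-1,III-2,III-3]: 20 consistent
M/I-1 un ·: Mm
M/I-2 un ·: Mm
M/II-1 un I-1×I-2: MM|Mm
M/II-2 aff ·: mm
M/II-3 aff I-1×I-2: mm
M/III-1 ? II-1×II-2: Mm|mm
M/III-2 ? II-1×II-2: Mm|mm
M/III-3 un II-1×II-2: Mm
⇒ M over [I-1,I-2,II-1,II-2,II-3,III-1,III-2,III-3]: 5 consistent
P/I-1 un ·: Pp
P/I-2 aff ·: pp
P/II-1 ? I-1×I-2: Pp|pp
P/II-2 ? ·: PP|Pp|pp
P/II-3 aff I-1×I-2: pp
P/III-1 un II-1×II-2: PP|Pp
P/III-2 un II-1×II-2: PP|Pp
P/III-3 un II-1×II-2: PP|Pp
⇒ P over [I-1,I-2,II-1,II-2,II-3,III-1,III-2,III-3]: 19 consistent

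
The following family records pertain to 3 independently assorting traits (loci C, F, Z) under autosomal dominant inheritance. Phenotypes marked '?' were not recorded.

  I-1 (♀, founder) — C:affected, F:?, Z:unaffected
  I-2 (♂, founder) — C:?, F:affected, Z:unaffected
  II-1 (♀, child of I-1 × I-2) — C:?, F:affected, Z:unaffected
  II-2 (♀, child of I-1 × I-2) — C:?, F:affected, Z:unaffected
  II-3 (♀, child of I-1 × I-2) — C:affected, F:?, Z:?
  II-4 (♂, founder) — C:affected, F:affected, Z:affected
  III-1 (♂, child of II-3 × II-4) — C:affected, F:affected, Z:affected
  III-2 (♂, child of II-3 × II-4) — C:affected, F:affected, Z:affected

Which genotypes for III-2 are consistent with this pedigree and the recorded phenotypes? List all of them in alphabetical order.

C/I-1 aff ·: Cc|CC
C/I-2 ? ·: cc|Cc|CC
C/II-1 ? I-1×I-2: cc|Cc|CC
C/II-2 ? I-1×I-2: cc|Cc|CC
C/II-3 aff I-1×I-2: Cc|CC
C/II-4 aff ·: Cc|CC
C/III-1 aff II-3×II-4: Cc|CC
C/III-2 aff II-3×II-4: Cc|CC
⇒ C over [I-1,I-2,II-1,II-2,II-3,II-4,III-1,III-2]: 266 consistent
F/I-1 ? ·: ff|Ff|FF
F/I-2 aff ·: Ff|FF
F/II-1 aff I-1×I-2: Ff|FF
F/II-2 aff I-1×I-2: Ff|FF
F/II-3 ? I-1×I-2: ff|Ff|FF
F/II-4 aff ·: Ff|FF
F/III-1 aff II-3×II-4: Ff|FF
F/III-2 aff II-3×II-4: Ff|FF
⇒ F over [I-1,I-2,II-1,II-2,II-3,II-4,III-1,III-2]: 187 consistent
Z/I-1 un ·: zz
Z/I-2 un ·: zz
Z/II-1 un I-1×I-2: zz
Z/II-2 un I-1×I-2: zz
Z/II-3 ? I-1×I-2: zz
Z/II-4 aff ·: Zz|ZZ
Z/III-1 aff II-3×II-4: Zz
Z/III-2 aff II-3×II-4: Zz
⇒ Z over [I-1,I-2,II-1,II-2,II-3,II-4,III-1,III-2]: 2 consistent

III-2 ∈ {CC FF Zz, CC Ff Zz, Cc FF Zz, Cc Ff Zz}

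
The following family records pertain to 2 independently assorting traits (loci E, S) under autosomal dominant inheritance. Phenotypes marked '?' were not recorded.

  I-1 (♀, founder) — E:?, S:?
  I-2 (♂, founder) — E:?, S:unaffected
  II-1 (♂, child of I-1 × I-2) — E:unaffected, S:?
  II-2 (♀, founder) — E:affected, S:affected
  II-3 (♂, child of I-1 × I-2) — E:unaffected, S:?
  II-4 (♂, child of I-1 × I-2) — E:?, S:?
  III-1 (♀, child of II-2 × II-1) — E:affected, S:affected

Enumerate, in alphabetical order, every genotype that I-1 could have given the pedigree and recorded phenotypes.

I-1 ∈ {Ee SS, Ee Ss, Ee ss, ee SS, ee Ss, ee ss}

E/I-1 ? ·: ee|Ee
E/I-2 ? ·: ee|Ee
E/II-1 un I-1×I-2: ee
E/II-2 aff ·: Ee|EE
E/II-3 un I-1×I-2: ee
E/II-4 ? I-1×I-2: ee|Ee|EE
E/III-1 aff II-2×II-1: Ee
⇒ E over [I-1,I-2,II-1,II-2,II-3,II-4,III-1]: 16 consistent
S/I-1 ? ·: ss|Ss|SS
S/I-2 un ·: ss
S/II-1 ? I-1×I-2: ss|Ss
S/II-2 aff ·: Ss|SS
S/II-3 ? I-1×I-2: ss|Ss
S/II-4 ? I-1×I-2: ss|Ss
S/III-1 aff II-2×II-1: Ss|SS
⇒ S over [I-1,I-2,II-1,II-2,II-3,II-4,III-1]: 30 consistent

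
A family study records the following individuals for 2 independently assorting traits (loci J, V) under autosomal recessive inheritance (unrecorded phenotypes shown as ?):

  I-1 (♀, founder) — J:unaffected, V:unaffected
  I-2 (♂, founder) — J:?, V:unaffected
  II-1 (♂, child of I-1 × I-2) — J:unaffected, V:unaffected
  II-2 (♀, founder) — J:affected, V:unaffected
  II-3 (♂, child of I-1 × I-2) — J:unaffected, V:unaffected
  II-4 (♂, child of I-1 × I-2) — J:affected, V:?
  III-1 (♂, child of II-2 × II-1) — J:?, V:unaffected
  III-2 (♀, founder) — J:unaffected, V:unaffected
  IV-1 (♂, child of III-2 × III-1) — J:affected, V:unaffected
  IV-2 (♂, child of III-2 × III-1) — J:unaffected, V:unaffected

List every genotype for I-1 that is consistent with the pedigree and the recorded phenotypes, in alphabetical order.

I-1 ∈ {Jj VV, Jj Vv}

J/I-1 un ·: Jj
J/I-2 ? ·: Jj|jj
J/II-1 un I-1×I-2: JJ|Jj
J/II-2 aff ·: jj
J/II-3 un I-1×I-2: JJ|Jj
J/II-4 aff I-1×I-2: jj
J/III-1 ? II-2×II-1: Jj|jj
J/III-2 un ·: Jj
J/IV-1 aff III-2×III-1: jj
J/IV-2 un III-2×III-1: JJ|Jj
⇒ J over [I-1,I-2,II-1,II-2,II-3,II-4,III-1,III-2,IV-1,IV-2]: 13 consistent
V/I-1 un ·: VV|Vv
V/I-2 un ·: VV|Vv
V/II-1 un I-1×I-2: VV|Vv
V/II-2 un ·: VV|Vv
V/II-3 un I-1×I-2: VV|Vv
V/II-4 ? I-1×I-2: VV|Vv|vv
V/III-1 un II-2×II-1: VV|Vv
V/III-2 un ·: VV|Vv
V/IV-1 un III-2×III-1: VV|Vv
V/IV-2 un III-2×III-1: VV|Vv
⇒ V over [I-1,I-2,II-1,II-2,II-3,II-4,III-1,III-2,IV-1,IV-2]: 634 consistent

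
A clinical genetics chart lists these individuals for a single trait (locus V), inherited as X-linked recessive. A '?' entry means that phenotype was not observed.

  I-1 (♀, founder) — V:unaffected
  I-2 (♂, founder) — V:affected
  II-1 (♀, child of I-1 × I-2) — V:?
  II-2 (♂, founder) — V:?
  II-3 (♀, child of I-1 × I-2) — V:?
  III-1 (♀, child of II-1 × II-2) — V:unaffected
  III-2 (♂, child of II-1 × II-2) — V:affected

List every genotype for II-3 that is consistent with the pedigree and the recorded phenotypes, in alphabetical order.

II-3 ∈ {X^VX^v, X^vX^v}

V/I-1 un ·: X^VX^V|X^VX^v
V/I-2 aff ·: X^vY
V/II-1 ? I-1×I-2: X^VX^v|X^vX^v
V/II-2 ? ·: X^VY|X^vY
V/II-3 ? I-1×I-2: X^VX^v|X^vX^v
V/III-1 un II-1×II-2: X^VX^V|X^VX^v
V/III-2 aff II-1×II-2: X^vY
⇒ V over [I-1,I-2,II-1,II-2,II-3,III-1,III-2]: 11 consistent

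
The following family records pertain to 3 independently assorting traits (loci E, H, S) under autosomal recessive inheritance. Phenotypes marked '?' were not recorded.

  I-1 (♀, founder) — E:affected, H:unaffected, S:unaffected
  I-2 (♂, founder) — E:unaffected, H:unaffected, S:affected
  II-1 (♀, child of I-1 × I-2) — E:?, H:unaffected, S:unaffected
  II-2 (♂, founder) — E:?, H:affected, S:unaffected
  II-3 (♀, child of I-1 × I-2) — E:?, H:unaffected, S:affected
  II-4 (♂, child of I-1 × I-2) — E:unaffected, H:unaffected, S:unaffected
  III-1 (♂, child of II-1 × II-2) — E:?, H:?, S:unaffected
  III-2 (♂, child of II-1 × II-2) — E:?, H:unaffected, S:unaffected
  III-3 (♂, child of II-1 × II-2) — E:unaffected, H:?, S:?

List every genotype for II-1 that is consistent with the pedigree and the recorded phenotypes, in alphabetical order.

E/I-1 aff ·: ee
E/I-2 un ·: EE|Ee
E/II-1 ? I-1×I-2: Ee|ee
E/II-2 ? ·: EE|Ee|ee
E/II-3 ? I-1×I-2: Ee|ee
E/II-4 un I-1×I-2: Ee
E/III-1 ? II-1×II-2: EE|Ee|ee
E/III-2 ? II-1×II-2: EE|Ee|ee
E/III-3 un II-1×II-2: EE|Ee
⇒ E over [I-1,I-2,II-1,II-2,II-3,II-4,III-1,III-2,III-3]: 100 consistent
H/I-1 un ·: HH|Hh
H/I-2 un ·: HH|Hh
H/II-1 un I-1×I-2: HH|Hh
H/II-2 aff ·: hh
H/II-3 un I-1×I-2: HH|Hh
H/II-4 un I-1×I-2: HH|Hh
H/III-1 ? II-1×II-2: Hh|hh
H/III-2 un II-1×II-2: Hh
H/III-3 ? II-1×II-2: Hh|hh
⇒ H over [I-1,I-2,II-1,II-2,II-3,II-4,III-1,III-2,III-3]: 61 consistent
S/I-1 un ·: Ss
S/I-2 aff ·: ss
S/II-1 un I-1×I-2: Ss
S/II-2 un ·: SS|Ss
S/II-3 aff I-1×I-2: ss
S/II-4 un I-1×I-2: Ss
S/III-1 un II-1×II-2: SS|Ss
S/III-2 un II-1×II-2: SS|Ss
S/III-3 ? II-1×II-2: SS|Ss|ss
⇒ S over [I-1,I-2,II-1,II-2,II-3,II-4,III-1,III-2,III-3]: 20 consistent

II-1 ∈ {Ee HH Ss, Ee Hh Ss, ee HH Ss, ee Hh Ss}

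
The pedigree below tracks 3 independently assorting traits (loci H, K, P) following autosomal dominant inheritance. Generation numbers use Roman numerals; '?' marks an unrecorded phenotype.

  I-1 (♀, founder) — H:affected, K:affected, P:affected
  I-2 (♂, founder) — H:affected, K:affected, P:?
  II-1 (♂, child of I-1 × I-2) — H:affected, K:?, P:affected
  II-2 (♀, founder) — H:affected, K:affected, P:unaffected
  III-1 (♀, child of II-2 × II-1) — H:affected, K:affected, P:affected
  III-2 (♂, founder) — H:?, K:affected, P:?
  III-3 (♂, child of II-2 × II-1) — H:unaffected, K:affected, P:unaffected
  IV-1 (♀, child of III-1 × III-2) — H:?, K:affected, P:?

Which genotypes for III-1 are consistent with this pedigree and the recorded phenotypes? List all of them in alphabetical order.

III-1 ∈ {HH KK Pp, HH Kk Pp, Hh KK Pp, Hh Kk Pp}

H/I-1 aff ·: Hh|HH
H/I-2 aff ·: Hh|HH
H/II-1 aff I-1×I-2: Hh
H/II-2 aff ·: Hh
H/III-1 aff II-2×II-1: Hh|HH
H/III-2 ? ·: hh|Hh|HH
H/III-3 un II-2×II-1: hh
H/IV-1 ? III-1×III-2: hh|Hh|HH
⇒ H over [I-1,I-2,II-1,II-2,III-1,III-2,III-3,IV-1]: 33 consistent
K/I-1 aff ·: Kk|KK
K/I-2 aff ·: Kk|KK
K/II-1 ? I-1×I-2: kk|Kk|KK
K/II-2 aff ·: Kk|KK
K/III-1 aff II-2×II-1: Kk|KK
K/III-2 aff ·: Kk|KK
K/III-3 aff II-2×II-1: Kk|KK
K/IV-1 aff III-1×III-2: Kk|KK
⇒ K over [I-1,I-2,II-1,II-2,III-1,III-2,III-3,IV-1]: 160 consistent
P/I-1 aff ·: Pp|PP
P/I-2 ? ·: pp|Pp|PP
P/II-1 aff I-1×I-2: Pp
P/II-2 un ·: pp
P/III-1 aff II-2×II-1: Pp
P/III-2 ? ·: pp|Pp|PP
P/III-3 un II-2×II-1: pp
P/IV-1 ? III-1×III-2: pp|Pp|PP
⇒ P over [I-1,I-2,II-1,II-2,III-1,III-2,III-3,IV-1]: 35 consistent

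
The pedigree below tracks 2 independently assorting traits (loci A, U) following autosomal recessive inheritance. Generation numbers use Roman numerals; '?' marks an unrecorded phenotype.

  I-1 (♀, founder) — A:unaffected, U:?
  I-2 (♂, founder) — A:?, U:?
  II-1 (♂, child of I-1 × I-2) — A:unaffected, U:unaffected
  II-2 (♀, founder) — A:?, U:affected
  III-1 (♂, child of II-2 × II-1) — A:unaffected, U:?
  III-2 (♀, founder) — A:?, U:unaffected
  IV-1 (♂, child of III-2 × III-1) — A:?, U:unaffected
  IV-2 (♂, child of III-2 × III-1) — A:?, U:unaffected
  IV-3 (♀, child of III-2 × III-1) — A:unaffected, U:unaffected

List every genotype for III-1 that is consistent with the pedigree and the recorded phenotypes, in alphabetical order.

A/I-1 un ·: AA|Aa
A/I-2 ? ·: AA|Aa|aa
A/II-1 un I-1×I-2: AA|Aa
A/II-2 ? ·: AA|Aa|aa
A/III-1 un II-2×II-1: AA|Aa
A/III-2 ? ·: AA|Aa|aa
A/IV-1 ? III-2×III-1: AA|Aa|aa
A/IV-2 ? III-2×III-1: AA|Aa|aa
A/IV-3 un III-2×III-1: AA|Aa
⇒ A over [I-1,I-2,II-1,II-2,III-1,III-2,IV-1,IV-2,IV-3]: 870 consistent
U/I-1 ? ·: UU|Uu|uu
U/I-2 ? ·: UU|Uu|uu
U/II-1 un I-1×I-2: UU|Uu
U/II-2 aff ·: uu
U/III-1 ? II-2×II-1: Uu|uu
U/III-2 un ·: UU|Uu
U/IV-1 un III-2×III-1: UU|Uu
U/IV-2 un III-2×III-1: UU|Uu
U/IV-3 un III-2×III-1: UU|Uu
⇒ U over [I-1,I-2,II-1,II-2,III-1,III-2,IV-1,IV-2,IV-3]: 190 consistent

III-1 ∈ {AA Uu, AA uu, Aa Uu, Aa uu}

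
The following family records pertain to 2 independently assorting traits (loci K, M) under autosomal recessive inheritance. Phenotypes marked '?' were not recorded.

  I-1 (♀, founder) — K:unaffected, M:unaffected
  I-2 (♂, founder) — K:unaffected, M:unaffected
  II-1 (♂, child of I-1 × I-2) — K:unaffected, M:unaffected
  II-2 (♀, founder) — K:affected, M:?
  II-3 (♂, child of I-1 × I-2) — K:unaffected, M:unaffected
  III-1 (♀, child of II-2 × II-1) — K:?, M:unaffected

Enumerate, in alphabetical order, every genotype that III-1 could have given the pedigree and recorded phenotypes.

III-1 ∈ {Kk MM, Kk Mm, kk MM, kk Mm}

K/I-1 un ·: KK|Kk
K/I-2 un ·: KK|Kk
K/II-1 un I-1×I-2: KK|Kk
K/II-2 aff ·: kk
K/II-3 un I-1×I-2: KK|Kk
K/III-1 ? II-2×II-1: Kk|kk
⇒ K over [I-1,I-2,II-1,II-2,II-3,III-1]: 19 consistent
M/I-1 un ·: MM|Mm
M/I-2 un ·: MM|Mm
M/II-1 un I-1×I-2: MM|Mm
M/II-2 ? ·: MM|Mm|mm
M/II-3 un I-1×I-2: MM|Mm
M/III-1 un II-2×II-1: MM|Mm
⇒ M over [I-1,I-2,II-1,II-2,II-3,III-1]: 58 consistent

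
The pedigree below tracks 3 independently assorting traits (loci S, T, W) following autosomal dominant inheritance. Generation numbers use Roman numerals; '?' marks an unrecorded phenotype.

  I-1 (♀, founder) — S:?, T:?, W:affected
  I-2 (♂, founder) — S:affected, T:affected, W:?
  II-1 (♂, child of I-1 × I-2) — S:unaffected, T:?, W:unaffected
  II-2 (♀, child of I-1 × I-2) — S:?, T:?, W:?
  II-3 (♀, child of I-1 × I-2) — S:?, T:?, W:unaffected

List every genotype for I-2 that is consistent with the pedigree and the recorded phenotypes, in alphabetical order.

I-2 ∈ {Ss TT Ww, Ss TT ww, Ss Tt Ww, Ss Tt ww}

S/I-1 ? ·: ss|Ss
S/I-2 aff ·: Ss
S/II-1 un I-1×I-2: ss
S/II-2 ? I-1×I-2: ss|Ss|SS
S/II-3 ? I-1×I-2: ss|Ss|SS
⇒ S over [I-1,I-2,II-1,II-2,II-3]: 13 consistent
T/I-1 ? ·: tt|Tt|TT
T/I-2 aff ·: Tt|TT
T/II-1 ? I-1×I-2: tt|Tt|TT
T/II-2 ? I-1×I-2: tt|Tt|TT
T/II-3 ? I-1×I-2: tt|Tt|TT
⇒ T over [I-1,I-2,II-1,II-2,II-3]: 53 consistent
W/I-1 aff ·: Ww
W/I-2 ? ·: ww|Ww
W/II-1 un I-1×I-2: ww
W/II-2 ? I-1×I-2: ww|Ww|WW
W/II-3 un I-1×I-2: ww
⇒ W over [I-1,I-2,II-1,II-2,II-3]: 5 consistent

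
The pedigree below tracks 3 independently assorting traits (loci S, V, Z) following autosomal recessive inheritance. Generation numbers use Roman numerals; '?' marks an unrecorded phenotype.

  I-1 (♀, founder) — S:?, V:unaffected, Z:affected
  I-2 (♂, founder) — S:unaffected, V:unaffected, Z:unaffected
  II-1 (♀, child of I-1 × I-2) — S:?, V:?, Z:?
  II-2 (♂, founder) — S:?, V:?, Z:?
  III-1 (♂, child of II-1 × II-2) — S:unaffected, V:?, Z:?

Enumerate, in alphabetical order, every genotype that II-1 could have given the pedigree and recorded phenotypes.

S/I-1 ? ·: SS|Ss|ss
S/I-2 un ·: SS|Ss
S/II-1 ? I-1×I-2: SS|Ss|ss
S/II-2 ? ·: SS|Ss|ss
S/III-1 un II-1×II-2: SS|Ss
⇒ S over [I-1,I-2,II-1,II-2,III-1]: 45 consistent
V/I-1 un ·: VV|Vv
V/I-2 un ·: VV|Vv
V/II-1 ? I-1×I-2: VV|Vv|vv
V/II-2 ? ·: VV|Vv|vv
V/III-1 ? II-1×II-2: VV|Vv|vv
⇒ V over [I-1,I-2,II-1,II-2,III-1]: 41 consistent
Z/I-1 aff ·: zz
Z/I-2 un ·: ZZ|Zz
Z/II-1 ? I-1×I-2: Zz|zz
Z/II-2 ? ·: ZZ|Zz|zz
Z/III-1 ? II-1×II-2: ZZ|Zz|zz
⇒ Z over [I-1,I-2,II-1,II-2,III-1]: 18 consistent

II-1 ∈ {SS VV Zz, SS VV zz, SS Vv Zz, SS Vv zz, SS vv Zz, SS vv zz, Ss VV Zz, Ss VV zz, Ss Vv Zz, Ss Vv zz, Ss vv Zz, Ss vv zz, ss VV Zz, ss VV zz, ss Vv Zz, ss Vv zz, ss vv Zz, ss vv zz}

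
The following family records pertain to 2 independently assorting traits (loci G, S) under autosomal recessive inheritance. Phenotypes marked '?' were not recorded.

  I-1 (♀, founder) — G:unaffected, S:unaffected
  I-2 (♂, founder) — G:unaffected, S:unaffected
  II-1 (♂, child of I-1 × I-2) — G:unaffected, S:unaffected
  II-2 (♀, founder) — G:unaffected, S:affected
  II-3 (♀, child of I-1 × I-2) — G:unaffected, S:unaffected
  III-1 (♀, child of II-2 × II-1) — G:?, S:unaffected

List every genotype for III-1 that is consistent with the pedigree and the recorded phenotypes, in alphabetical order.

III-1 ∈ {GG Ss, Gg Ss, gg Ss}

G/I-1 un ·: GG|Gg
G/I-2 un ·: GG|Gg
G/II-1 un I-1×I-2: GG|Gg
G/II-2 un ·: GG|Gg
G/II-3 un I-1×I-2: GG|Gg
G/III-1 ? II-2×II-1: GG|Gg|gg
⇒ G over [I-1,I-2,II-1,II-2,II-3,III-1]: 51 consistent
S/I-1 un ·: SS|Ss
S/I-2 un ·: SS|Ss
S/II-1 un I-1×I-2: SS|Ss
S/II-2 aff ·: ss
S/II-3 un I-1×I-2: SS|Ss
S/III-1 un II-2×II-1: Ss
⇒ S over [I-1,I-2,II-1,II-2,II-3,III-1]: 13 consistent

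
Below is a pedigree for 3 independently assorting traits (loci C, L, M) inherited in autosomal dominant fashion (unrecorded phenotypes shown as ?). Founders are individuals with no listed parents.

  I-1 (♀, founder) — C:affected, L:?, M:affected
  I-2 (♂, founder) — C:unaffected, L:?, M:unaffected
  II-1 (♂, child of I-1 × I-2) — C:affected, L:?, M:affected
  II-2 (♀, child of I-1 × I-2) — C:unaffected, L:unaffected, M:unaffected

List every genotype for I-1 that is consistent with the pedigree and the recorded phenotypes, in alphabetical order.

C/I-1 aff ·: Cc
C/I-2 un ·: cc
C/II-1 aff I-1×I-2: Cc
C/II-2 un I-1×I-2: cc
⇒ C over [I-1,I-2,II-1,II-2]: 1 consistent
L/I-1 ? ·: ll|Ll
L/I-2 ? ·: ll|Ll
L/II-1 ? I-1×I-2: ll|Ll|LL
L/II-2 un I-1×I-2: ll
⇒ L over [I-1,I-2,II-1,II-2]: 8 consistent
M/I-1 aff ·: Mm
M/I-2 un ·: mm
M/II-1 aff I-1×I-2: Mm
M/II-2 un I-1×I-2: mm
⇒ M over [I-1,I-2,II-1,II-2]: 1 consistent

I-1 ∈ {Cc Ll Mm, Cc ll Mm}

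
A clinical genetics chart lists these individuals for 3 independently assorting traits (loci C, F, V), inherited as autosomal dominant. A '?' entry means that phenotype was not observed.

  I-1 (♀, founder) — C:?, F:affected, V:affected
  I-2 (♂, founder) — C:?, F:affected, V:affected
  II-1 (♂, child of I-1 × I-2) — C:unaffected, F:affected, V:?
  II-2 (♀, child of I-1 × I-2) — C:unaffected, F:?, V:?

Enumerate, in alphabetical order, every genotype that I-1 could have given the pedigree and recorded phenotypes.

I-1 ∈ {Cc FF VV, Cc FF Vv, Cc Ff VV, Cc Ff Vv, cc FF VV, cc FF Vv, cc Ff VV, cc Ff Vv}

C/I-1 ? ·: cc|Cc
C/I-2 ? ·: cc|Cc
C/II-1 un I-1×I-2: cc
C/II-2 un I-1×I-2: cc
⇒ C over [I-1,I-2,II-1,II-2]: 4 consistent
F/I-1 aff ·: Ff|FF
F/I-2 aff ·: Ff|FF
F/II-1 aff I-1×I-2: Ff|FF
F/II-2 ? I-1×I-2: ff|Ff|FF
⇒ F over [I-1,I-2,II-1,II-2]: 15 consistent
V/I-1 aff ·: Vv|VV
V/I-2 aff ·: Vv|VV
V/II-1 ? I-1×I-2: vv|Vv|VV
V/II-2 ? I-1×I-2: vv|Vv|VV
⇒ V over [I-1,I-2,II-1,II-2]: 18 consistent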